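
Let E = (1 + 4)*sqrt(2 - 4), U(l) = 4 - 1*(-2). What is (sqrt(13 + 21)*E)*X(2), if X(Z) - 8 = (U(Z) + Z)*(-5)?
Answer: -320*I*sqrt(17) ≈ -1319.4*I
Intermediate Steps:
U(l) = 6 (U(l) = 4 + 2 = 6)
X(Z) = -22 - 5*Z (X(Z) = 8 + (6 + Z)*(-5) = 8 + (-30 - 5*Z) = -22 - 5*Z)
E = 5*I*sqrt(2) (E = 5*sqrt(-2) = 5*(I*sqrt(2)) = 5*I*sqrt(2) ≈ 7.0711*I)
(sqrt(13 + 21)*E)*X(2) = (sqrt(13 + 21)*(5*I*sqrt(2)))*(-22 - 5*2) = (sqrt(34)*(5*I*sqrt(2)))*(-22 - 10) = (10*I*sqrt(17))*(-32) = -320*I*sqrt(17)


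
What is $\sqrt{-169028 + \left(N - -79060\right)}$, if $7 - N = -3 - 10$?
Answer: $2 i \sqrt{22487} \approx 299.91 i$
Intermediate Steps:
$N = 20$ ($N = 7 - \left(-3 - 10\right) = 7 - -13 = 7 + 13 = 20$)
$\sqrt{-169028 + \left(N - -79060\right)} = \sqrt{-169028 + \left(20 - -79060\right)} = \sqrt{-169028 + \left(20 + 79060\right)} = \sqrt{-169028 + 79080} = \sqrt{-89948} = 2 i \sqrt{22487}$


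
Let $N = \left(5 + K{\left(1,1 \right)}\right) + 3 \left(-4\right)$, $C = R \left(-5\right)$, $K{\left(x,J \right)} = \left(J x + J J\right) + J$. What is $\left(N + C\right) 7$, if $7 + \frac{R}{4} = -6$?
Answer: $1792$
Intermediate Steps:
$R = -52$ ($R = -28 + 4 \left(-6\right) = -28 - 24 = -52$)
$K{\left(x,J \right)} = J + J^{2} + J x$ ($K{\left(x,J \right)} = \left(J x + J^{2}\right) + J = \left(J^{2} + J x\right) + J = J + J^{2} + J x$)
$C = 260$ ($C = \left(-52\right) \left(-5\right) = 260$)
$N = -4$ ($N = \left(5 + 1 \left(1 + 1 + 1\right)\right) + 3 \left(-4\right) = \left(5 + 1 \cdot 3\right) - 12 = \left(5 + 3\right) - 12 = 8 - 12 = -4$)
$\left(N + C\right) 7 = \left(-4 + 260\right) 7 = 256 \cdot 7 = 1792$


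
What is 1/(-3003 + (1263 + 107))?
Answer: -1/1633 ≈ -0.00061237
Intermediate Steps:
1/(-3003 + (1263 + 107)) = 1/(-3003 + 1370) = 1/(-1633) = -1/1633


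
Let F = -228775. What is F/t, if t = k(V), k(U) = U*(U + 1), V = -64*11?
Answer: -228775/494912 ≈ -0.46225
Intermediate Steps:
V = -704
k(U) = U*(1 + U)
t = 494912 (t = -704*(1 - 704) = -704*(-703) = 494912)
F/t = -228775/494912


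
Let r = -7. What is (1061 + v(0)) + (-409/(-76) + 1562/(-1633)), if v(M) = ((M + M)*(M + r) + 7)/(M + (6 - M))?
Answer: 5593207/5244 ≈ 1066.6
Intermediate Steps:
v(M) = 7/6 + M*(-7 + M)/3 (v(M) = ((M + M)*(M - 7) + 7)/(M + (6 - M)) = ((2*M)*(-7 + M) + 7)/6 = (2*M*(-7 + M) + 7)*(⅙) = (7 + 2*M*(-7 + M))*(⅙) = 7/6 + M*(-7 + M)/3)
(1061 + v(0)) + (-409/(-76) + 1562/(-1633)) = (1061 + (7/6 - 7/3*0 + (⅓)*0²)) + (-409/(-76) + 1562/(-1633)) = (1061 + (7/6 + 0 + (⅓)*0)) + (-409*(-1/76) + 1562*(-1/1633)) = (1061 + (7/6 + 0 + 0)) + (409/76 - 22/23) = (1061 + 7/6) + 7735/1748 = 6373/6 + 7735/1748 = 5593207/5244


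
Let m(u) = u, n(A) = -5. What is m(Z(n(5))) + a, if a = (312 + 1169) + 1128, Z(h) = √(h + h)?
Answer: 2609 + I*√10 ≈ 2609.0 + 3.1623*I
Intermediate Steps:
Z(h) = √2*√h (Z(h) = √(2*h) = √2*√h)
a = 2609 (a = 1481 + 1128 = 2609)
m(Z(n(5))) + a = √2*√(-5) + 2609 = √2*(I*√5) + 2609 = I*√10 + 2609 = 2609 + I*√10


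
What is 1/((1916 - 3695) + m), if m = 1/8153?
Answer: -8153/14504186 ≈ -0.00056211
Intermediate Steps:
m = 1/8153 ≈ 0.00012265
1/((1916 - 3695) + m) = 1/((1916 - 3695) + 1/8153) = 1/(-1779 + 1/8153) = 1/(-14504186/8153) = -8153/14504186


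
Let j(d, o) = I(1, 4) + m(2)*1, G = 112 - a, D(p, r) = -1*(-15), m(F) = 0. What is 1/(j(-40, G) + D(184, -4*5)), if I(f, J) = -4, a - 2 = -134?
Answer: 1/11 ≈ 0.090909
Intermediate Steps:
a = -132 (a = 2 - 134 = -132)
D(p, r) = 15
G = 244 (G = 112 - 1*(-132) = 112 + 132 = 244)
j(d, o) = -4 (j(d, o) = -4 + 0*1 = -4 + 0 = -4)
1/(j(-40, G) + D(184, -4*5)) = 1/(-4 + 15) = 1/11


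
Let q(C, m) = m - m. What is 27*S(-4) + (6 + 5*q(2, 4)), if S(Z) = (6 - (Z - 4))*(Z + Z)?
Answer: -3018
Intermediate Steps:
q(C, m) = 0
S(Z) = 2*Z*(10 - Z) (S(Z) = (6 - (-4 + Z))*(2*Z) = (6 + (4 - Z))*(2*Z) = (10 - Z)*(2*Z) = 2*Z*(10 - Z))
27*S(-4) + (6 + 5*q(2, 4)) = 27*(2*(-4)*(10 - 1*(-4))) + (6 + 5*0) = 27*(2*(-4)*(10 + 4)) + (6 + 0) = 27*(2*(-4)*14) + 6 = 27*(-112) + 6 = -3024 + 6 = -3018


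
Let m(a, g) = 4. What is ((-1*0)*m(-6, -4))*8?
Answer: 0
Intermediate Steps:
((-1*0)*m(-6, -4))*8 = (-1*0*4)*8 = (0*4)*8 = 0*8 = 0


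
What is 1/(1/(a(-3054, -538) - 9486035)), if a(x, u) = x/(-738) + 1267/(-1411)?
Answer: -1646329269997/173553 ≈ -9.4860e+6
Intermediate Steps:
a(x, u) = -1267/1411 - x/738 (a(x, u) = x*(-1/738) + 1267*(-1/1411) = -x/738 - 1267/1411 = -1267/1411 - x/738)
1/(1/(a(-3054, -538) - 9486035)) = 1/(1/((-1267/1411 - 1/738*(-3054)) - 9486035)) = 1/(1/((-1267/1411 + 509/123) - 9486035)) = 1/(1/(562358/173553 - 9486035)) = 1/(1/(-1646329269997/173553)) = 1/(-173553/1646329269997) = -1646329269997/173553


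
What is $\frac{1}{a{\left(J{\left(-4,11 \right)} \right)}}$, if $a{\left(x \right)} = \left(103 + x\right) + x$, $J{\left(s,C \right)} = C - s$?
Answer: $\frac{1}{133} \approx 0.0075188$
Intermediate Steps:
$a{\left(x \right)} = 103 + 2 x$
$\frac{1}{a{\left(J{\left(-4,11 \right)} \right)}} = \frac{1}{103 + 2 \left(11 - -4\right)} = \frac{1}{103 + 2 \left(11 + 4\right)} = \frac{1}{103 + 2 \cdot 15} = \frac{1}{103 + 30} = \frac{1}{133}$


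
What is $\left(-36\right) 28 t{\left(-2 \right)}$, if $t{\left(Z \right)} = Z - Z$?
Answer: $0$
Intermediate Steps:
$t{\left(Z \right)} = 0$
$\left(-36\right) 28 t{\left(-2 \right)} = \left(-36\right) 28 \cdot 0 = \left(-1008\right) 0 = 0$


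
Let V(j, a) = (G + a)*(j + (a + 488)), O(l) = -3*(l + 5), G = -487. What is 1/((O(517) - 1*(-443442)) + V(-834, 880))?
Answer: 1/651738 ≈ 1.5344e-6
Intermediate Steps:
O(l) = -15 - 3*l (O(l) = -3*(5 + l) = -15 - 3*l)
V(j, a) = (-487 + a)*(488 + a + j) (V(j, a) = (-487 + a)*(j + (a + 488)) = (-487 + a)*(j + (488 + a)) = (-487 + a)*(488 + a + j))
1/((O(517) - 1*(-443442)) + V(-834, 880)) = 1/(((-15 - 3*517) - 1*(-443442)) + (-237656 + 880 + 880² - 487*(-834) + 880*(-834))) = 1/(((-15 - 1551) + 443442) + (-237656 + 880 + 774400 + 406158 - 733920)) = 1/((-1566 + 443442) + 209862) = 1/(441876 + 209862) = 1/651738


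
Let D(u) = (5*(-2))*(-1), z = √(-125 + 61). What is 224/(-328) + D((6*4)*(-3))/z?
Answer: -28/41 - 5*I/4 ≈ -0.68293 - 1.25*I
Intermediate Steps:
z = 8*I (z = √(-64) = 8*I ≈ 8.0*I)
D(u) = 10 (D(u) = -10*(-1) = 10)
224/(-328) + D((6*4)*(-3))/z = 224/(-328) + 10/((8*I)) = 224*(-1/328) + 10*(-I/8) = -28/41 - 5*I/4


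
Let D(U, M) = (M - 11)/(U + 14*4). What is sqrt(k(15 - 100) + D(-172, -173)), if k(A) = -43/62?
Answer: sqrt(2885790)/1798 ≈ 0.94481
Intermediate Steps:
D(U, M) = (-11 + M)/(56 + U) (D(U, M) = (-11 + M)/(U + 56) = (-11 + M)/(56 + U))
k(A) = -43/62 (k(A) = -43*1/62 = -43/62)
sqrt(k(15 - 100) + D(-172, -173)) = sqrt(-43/62 + (-11 - 173)/(56 - 172)) = sqrt(-43/62 - 184/(-116)) = sqrt(-43/62 - 1/116*(-184)) = sqrt(-43/62 + 46/29) = sqrt(1605/1798) = sqrt(2885790)/1798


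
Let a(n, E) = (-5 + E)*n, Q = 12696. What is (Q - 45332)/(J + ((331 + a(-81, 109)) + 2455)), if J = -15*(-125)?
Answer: 32636/3763 ≈ 8.6729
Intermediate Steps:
a(n, E) = n*(-5 + E)
J = 1875
(Q - 45332)/(J + ((331 + a(-81, 109)) + 2455)) = (12696 - 45332)/(1875 + ((331 - 81*(-5 + 109)) + 2455)) = -32636/(1875 + ((331 - 81*104) + 2455)) = -32636/(1875 + ((331 - 8424) + 2455)) = -32636/(1875 + (-8093 + 2455)) = -32636/(1875 - 5638) = -32636/(-3763) = -32636*(-1/3763) = 32636/3763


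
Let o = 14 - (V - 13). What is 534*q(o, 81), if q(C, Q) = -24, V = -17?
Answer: -12816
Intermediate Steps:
o = 44 (o = 14 - (-17 - 13) = 14 - 1*(-30) = 14 + 30 = 44)
534*q(o, 81) = 534*(-24) = -12816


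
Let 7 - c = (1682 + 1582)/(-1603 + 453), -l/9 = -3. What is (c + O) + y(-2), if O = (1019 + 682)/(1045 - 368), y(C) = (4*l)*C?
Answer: -79275536/389275 ≈ -203.65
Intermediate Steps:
l = 27 (l = -9*(-3) = 27)
y(C) = 108*C (y(C) = (4*27)*C = 108*C)
O = 1701/677 ≈ 2.5126
c = 5657/575 (c = 7 - (1682 + 1582)/(-1603 + 453) = 7 - 3264/(-1150) = 7 - 3264*(-1)/1150 = 7 - 1*(-1632/575) = 7 + 1632/575 = 5657/575 ≈ 9.8383)
(c + O) + y(-2) = (5657/575 + 1701/677) + 108*(-2) = 4807864/389275 - 216 = -79275536/389275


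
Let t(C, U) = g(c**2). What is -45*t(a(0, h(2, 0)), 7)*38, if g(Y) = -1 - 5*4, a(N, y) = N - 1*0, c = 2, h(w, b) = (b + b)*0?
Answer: 35910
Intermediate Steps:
h(w, b) = 0 (h(w, b) = (2*b)*0 = 0)
a(N, y) = N (a(N, y) = N + 0 = N)
g(Y) = -21 (g(Y) = -1 - 20 = -21)
t(C, U) = -21
-45*t(a(0, h(2, 0)), 7)*38 = -45*(-21)*38 = 945*38 = 35910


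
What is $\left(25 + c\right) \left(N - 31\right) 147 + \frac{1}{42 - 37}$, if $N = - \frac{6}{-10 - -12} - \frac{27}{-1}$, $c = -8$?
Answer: $- \frac{87464}{5} \approx -17493.0$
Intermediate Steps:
$N = 24$ ($N = - \frac{6}{-10 + 12} - -27 = - \frac{6}{2} + 27 = \left(-6\right) \frac{1}{2} + 27 = -3 + 27 = 24$)
$\left(25 + c\right) \left(N - 31\right) 147 + \frac{1}{42 - 37} = \left(25 - 8\right) \left(24 - 31\right) 147 + \frac{1}{42 - 37} = 17 \left(-7\right) 147 + \frac{1}{5} = \left(-119\right) 147 + \frac{1}{5} = -17493 + \frac{1}{5} = - \frac{87464}{5}$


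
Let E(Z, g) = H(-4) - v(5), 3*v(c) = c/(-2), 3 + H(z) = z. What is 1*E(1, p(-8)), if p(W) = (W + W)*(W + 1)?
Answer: -37/6 ≈ -6.1667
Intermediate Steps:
H(z) = -3 + z
v(c) = -c/6 (v(c) = (c/(-2))/3 = (c*(-½))/3 = (-c/2)/3 = -c/6)
p(W) = 2*W*(1 + W) (p(W) = (2*W)*(1 + W) = 2*W*(1 + W))
E(Z, g) = -37/6 (E(Z, g) = (-3 - 4) - (-1)*5/6 = -7 - 1*(-⅚) = -7 + ⅚ = -37/6)
1*E(1, p(-8)) = 1*(-37/6) = -37/6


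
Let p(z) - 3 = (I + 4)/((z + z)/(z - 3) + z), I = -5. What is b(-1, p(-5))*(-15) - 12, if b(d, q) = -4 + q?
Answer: -1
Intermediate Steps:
p(z) = 3 - 1/(z + 2*z/(-3 + z)) (p(z) = 3 + (-5 + 4)/((z + z)/(z - 3) + z) = 3 - 1/((2*z)/(-3 + z) + z) = 3 - 1/(2*z/(-3 + z) + z) = 3 - 1/(z + 2*z/(-3 + z)))
b(-1, p(-5))*(-15) - 12 = (-4 + (3 - 4*(-5) + 3*(-5)**2)/((-5)*(-1 - 5)))*(-15) - 12 = (-4 - 1/5*(3 + 20 + 3*25)/(-6))*(-15) - 12 = (-4 - 1/5*(-1/6)*(3 + 20 + 75))*(-15) - 12 = (-4 - 1/5*(-1/6)*98)*(-15) - 12 = (-4 + 49/15)*(-15) - 12 = -11/15*(-15) - 12 = 11 - 12 = -1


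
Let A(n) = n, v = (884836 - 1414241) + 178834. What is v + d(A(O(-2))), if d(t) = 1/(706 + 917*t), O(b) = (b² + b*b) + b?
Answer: -2176344767/6208 ≈ -3.5057e+5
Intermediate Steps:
O(b) = b + 2*b² (O(b) = (b² + b²) + b = 2*b² + b = b + 2*b²)
v = -350571 (v = -529405 + 178834 = -350571)
v + d(A(O(-2))) = -350571 + 1/(706 + 917*(-2*(1 + 2*(-2)))) = -350571 + 1/(706 + 917*(-2*(1 - 4))) = -350571 + 1/(706 + 917*(-2*(-3))) = -350571 + 1/(706 + 917*6) = -350571 + 1/(706 + 5502) = -350571 + 1/6208 = -2176344767/6208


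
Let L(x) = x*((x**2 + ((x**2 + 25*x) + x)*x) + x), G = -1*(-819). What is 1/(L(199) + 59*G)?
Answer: 1/1781103296 ≈ 5.6145e-10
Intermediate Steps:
G = 819
L(x) = x*(x + x**2 + x*(x**2 + 26*x)) (L(x) = x*((x**2 + (x**2 + 26*x)*x) + x) = x*((x**2 + x*(x**2 + 26*x)) + x) = x*(x + x**2 + x*(x**2 + 26*x)))
1/(L(199) + 59*G) = 1/(199**2*(1 + 199**2 + 27*199) + 59*819) = 1/(39601*(1 + 39601 + 5373) + 48321) = 1/(39601*44975 + 48321) = 1/(1781054975 + 48321) = 1/1781103296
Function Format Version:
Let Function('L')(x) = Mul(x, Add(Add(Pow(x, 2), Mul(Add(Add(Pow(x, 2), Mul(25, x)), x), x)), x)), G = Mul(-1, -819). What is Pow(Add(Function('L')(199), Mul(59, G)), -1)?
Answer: Rational(1, 1781103296) ≈ 5.6145e-10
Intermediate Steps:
G = 819
Function('L')(x) = Mul(x, Add(x, Pow(x, 2), Mul(x, Add(Pow(x, 2), Mul(26, x))))) (Function('L')(x) = Mul(x, Add(Add(Pow(x, 2), Mul(Add(Pow(x, 2), Mul(26, x)), x)), x)) = Mul(x, Add(Add(Pow(x, 2), Mul(x, Add(Pow(x, 2), Mul(26, x)))), x)) = Mul(x, Add(x, Pow(x, 2), Mul(x, Add(Pow(x, 2), Mul(26, x))))))
Pow(Add(Function('L')(199), Mul(59, G)), -1) = Pow(Add(Mul(Pow(199, 2), Add(1, Pow(199, 2), Mul(27, 199))), Mul(59, 819)), -1) = Pow(Add(Mul(39601, Add(1, 39601, 5373)), 48321), -1) = Pow(Add(Mul(39601, 44975), 48321), -1) = Pow(Add(1781054975, 48321), -1) = Pow(1781103296, -1) = Rational(1, 1781103296)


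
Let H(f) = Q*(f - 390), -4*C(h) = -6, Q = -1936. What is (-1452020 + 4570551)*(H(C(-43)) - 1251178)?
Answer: -1556277947302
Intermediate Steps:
C(h) = 3/2 (C(h) = -¼*(-6) = 3/2)
H(f) = 755040 - 1936*f (H(f) = -1936*(f - 390) = -1936*(-390 + f) = 755040 - 1936*f)
(-1452020 + 4570551)*(H(C(-43)) - 1251178) = (-1452020 + 4570551)*((755040 - 1936*3/2) - 1251178) = 3118531*((755040 - 2904) - 1251178) = 3118531*(752136 - 1251178) = 3118531*(-499042) = -1556277947302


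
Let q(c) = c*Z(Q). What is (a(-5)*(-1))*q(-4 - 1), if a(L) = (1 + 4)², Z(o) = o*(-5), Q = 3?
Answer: -1875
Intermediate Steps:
Z(o) = -5*o
a(L) = 25 (a(L) = 5² = 25)
q(c) = -15*c (q(c) = c*(-5*3) = c*(-15) = -15*c)
(a(-5)*(-1))*q(-4 - 1) = (25*(-1))*(-15*(-4 - 1)) = -(-375)*(-5) = -25*75 = -1875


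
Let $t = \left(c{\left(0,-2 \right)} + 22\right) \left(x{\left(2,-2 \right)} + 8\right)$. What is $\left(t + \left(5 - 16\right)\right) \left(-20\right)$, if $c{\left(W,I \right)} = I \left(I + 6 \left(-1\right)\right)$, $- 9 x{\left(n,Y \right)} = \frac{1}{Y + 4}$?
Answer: $- \frac{52360}{9} \approx -5817.8$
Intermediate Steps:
$x{\left(n,Y \right)} = - \frac{1}{9 \left(4 + Y\right)}$ ($x{\left(n,Y \right)} = - \frac{1}{9 \left(Y + 4\right)} = - \frac{1}{9 \left(4 + Y\right)}$)
$c{\left(W,I \right)} = I \left(-6 + I\right)$ ($c{\left(W,I \right)} = I \left(I - 6\right) = I \left(-6 + I\right)$)
$t = \frac{2717}{9}$ ($t = \left(- 2 \left(-6 - 2\right) + 22\right) \left(- \frac{1}{36 + 9 \left(-2\right)} + 8\right) = \left(\left(-2\right) \left(-8\right) + 22\right) \left(- \frac{1}{36 - 18} + 8\right) = \left(16 + 22\right) \left(- \frac{1}{18} + 8\right) = 38 \left(\left(-1\right) \frac{1}{18} + 8\right) = 38 \left(- \frac{1}{18} + 8\right) = 38 \cdot \frac{143}{18} = \frac{2717}{9} \approx 301.89$)
$\left(t + \left(5 - 16\right)\right) \left(-20\right) = \left(\frac{2717}{9} + \left(5 - 16\right)\right) \left(-20\right) = \left(\frac{2717}{9} - 11\right) \left(-20\right) = \frac{2618}{9} \left(-20\right) = - \frac{52360}{9}$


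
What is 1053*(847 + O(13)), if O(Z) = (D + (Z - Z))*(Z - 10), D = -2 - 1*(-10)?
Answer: 917163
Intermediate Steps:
D = 8 (D = -2 + 10 = 8)
O(Z) = -80 + 8*Z (O(Z) = (8 + (Z - Z))*(Z - 10) = (8 + 0)*(-10 + Z) = 8*(-10 + Z) = -80 + 8*Z)
1053*(847 + O(13)) = 1053*(847 + (-80 + 8*13)) = 1053*(847 + (-80 + 104)) = 1053*(847 + 24) = 1053*871 = 917163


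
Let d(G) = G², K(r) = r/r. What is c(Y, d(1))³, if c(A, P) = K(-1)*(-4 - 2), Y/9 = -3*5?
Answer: -216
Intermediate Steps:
K(r) = 1
Y = -135 (Y = 9*(-3*5) = 9*(-15) = -135)
c(A, P) = -6 (c(A, P) = 1*(-4 - 2) = 1*(-6) = -6)
c(Y, d(1))³ = (-6)³ = -216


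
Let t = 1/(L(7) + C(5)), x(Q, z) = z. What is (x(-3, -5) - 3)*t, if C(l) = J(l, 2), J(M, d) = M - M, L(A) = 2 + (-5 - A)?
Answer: 4/5 ≈ 0.80000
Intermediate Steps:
L(A) = -3 - A
J(M, d) = 0
C(l) = 0
t = -1/10 (t = 1/((-3 - 1*7) + 0) = 1/((-3 - 7) + 0) = 1/(-10 + 0) = 1/(-10) = -1/10 ≈ -0.10000)
(x(-3, -5) - 3)*t = (-5 - 3)*(-1/10) = -8*(-1/10) = 4/5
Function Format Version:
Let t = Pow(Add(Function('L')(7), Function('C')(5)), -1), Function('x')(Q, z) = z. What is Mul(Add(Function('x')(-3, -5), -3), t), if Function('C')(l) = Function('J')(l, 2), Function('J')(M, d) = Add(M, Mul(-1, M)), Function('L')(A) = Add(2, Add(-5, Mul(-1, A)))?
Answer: Rational(4, 5) ≈ 0.80000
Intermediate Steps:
Function('L')(A) = Add(-3, Mul(-1, A))
Function('J')(M, d) = 0
Function('C')(l) = 0
t = Rational(-1, 10) (t = Pow(Add(Add(-3, Mul(-1, 7)), 0), -1) = Pow(Add(Add(-3, -7), 0), -1) = Pow(Add(-10, 0), -1) = Pow(-10, -1) = Rational(-1, 10) ≈ -0.10000)
Mul(Add(Function('x')(-3, -5), -3), t) = Mul(Add(-5, -3), Rational(-1, 10)) = Mul(-8, Rational(-1, 10)) = Rational(4, 5)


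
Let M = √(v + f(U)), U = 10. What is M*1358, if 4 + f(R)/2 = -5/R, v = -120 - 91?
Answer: 2716*I*√55 ≈ 20142.0*I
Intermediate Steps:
v = -211
f(R) = -8 - 10/R (f(R) = -8 + 2*(-5/R) = -8 - 10/R)
M = 2*I*√55 (M = √(-211 + (-8 - 10/10)) = √(-211 + (-8 - 10*⅒)) = √(-211 + (-8 - 1)) = √(-211 - 9) = √(-220) = 2*I*√55 ≈ 14.832*I)
M*1358 = (2*I*√55)*1358 = 2716*I*√55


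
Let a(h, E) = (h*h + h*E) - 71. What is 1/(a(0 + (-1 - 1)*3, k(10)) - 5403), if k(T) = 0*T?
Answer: -1/5438 ≈ -0.00018389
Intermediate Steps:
k(T) = 0
a(h, E) = -71 + h² + E*h (a(h, E) = (h² + E*h) - 71 = -71 + h² + E*h)
1/(a(0 + (-1 - 1)*3, k(10)) - 5403) = 1/((-71 + (0 + (-1 - 1)*3)² + 0*(0 + (-1 - 1)*3)) - 5403) = 1/((-71 + (0 - 2*3)² + 0*(0 - 2*3)) - 5403) = 1/((-71 + (0 - 6)² + 0*(0 - 6)) - 5403) = 1/((-71 + (-6)² + 0*(-6)) - 5403) = 1/((-71 + 36 + 0) - 5403) = 1/(-35 - 5403) = 1/(-5438) = -1/5438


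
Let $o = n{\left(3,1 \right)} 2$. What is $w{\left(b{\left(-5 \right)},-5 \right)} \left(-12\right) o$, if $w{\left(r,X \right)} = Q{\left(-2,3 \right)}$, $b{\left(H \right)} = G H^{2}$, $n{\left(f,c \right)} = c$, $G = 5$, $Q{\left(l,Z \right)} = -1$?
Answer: $24$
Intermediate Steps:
$b{\left(H \right)} = 5 H^{2}$
$w{\left(r,X \right)} = -1$
$o = 2$ ($o = 1 \cdot 2 = 2$)
$w{\left(b{\left(-5 \right)},-5 \right)} \left(-12\right) o = \left(-1\right) \left(-12\right) 2 = 12 \cdot 2 = 24$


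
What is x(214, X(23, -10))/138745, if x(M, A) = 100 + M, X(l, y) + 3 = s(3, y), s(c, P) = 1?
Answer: 314/138745 ≈ 0.0022631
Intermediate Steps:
X(l, y) = -2 (X(l, y) = -3 + 1 = -2)
x(214, X(23, -10))/138745 = (100 + 214)/138745 = 314*(1/138745) = 314/138745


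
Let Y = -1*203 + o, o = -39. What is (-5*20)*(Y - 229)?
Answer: 47100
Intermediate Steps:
Y = -242 (Y = -1*203 - 39 = -203 - 39 = -242)
(-5*20)*(Y - 229) = (-5*20)*(-242 - 229) = -100*(-471) = 47100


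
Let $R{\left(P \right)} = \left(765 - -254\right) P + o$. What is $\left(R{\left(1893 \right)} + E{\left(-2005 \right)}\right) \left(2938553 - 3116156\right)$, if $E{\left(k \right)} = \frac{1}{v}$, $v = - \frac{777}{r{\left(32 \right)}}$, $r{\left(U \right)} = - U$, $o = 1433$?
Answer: $- \frac{88796813175232}{259} \approx -3.4285 \cdot 10^{11}$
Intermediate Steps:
$v = \frac{777}{32}$ ($v = - \frac{777}{\left(-1\right) 32} = - \frac{777}{-32} = \left(-777\right) \left(- \frac{1}{32}\right) = \frac{777}{32} \approx 24.281$)
$R{\left(P \right)} = 1433 + 1019 P$ ($R{\left(P \right)} = \left(765 - -254\right) P + 1433 = \left(765 + 254\right) P + 1433 = 1019 P + 1433 = 1433 + 1019 P$)
$E{\left(k \right)} = \frac{32}{777}$ ($E{\left(k \right)} = \frac{1}{\frac{777}{32}} = \frac{32}{777}$)
$\left(R{\left(1893 \right)} + E{\left(-2005 \right)}\right) \left(2938553 - 3116156\right) = \left(\left(1433 + 1019 \cdot 1893\right) + \frac{32}{777}\right) \left(2938553 - 3116156\right) = \left(\left(1433 + 1928967\right) + \frac{32}{777}\right) \left(-177603\right) = \left(1930400 + \frac{32}{777}\right) \left(-177603\right) = \frac{1499920832}{777} \left(-177603\right) = - \frac{88796813175232}{259}$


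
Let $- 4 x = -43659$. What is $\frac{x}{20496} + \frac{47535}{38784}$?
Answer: $\frac{1386503}{788608} \approx 1.7582$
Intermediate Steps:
$x = \frac{43659}{4}$ ($x = \left(- \frac{1}{4}\right) \left(-43659\right) = \frac{43659}{4} \approx 10915.0$)
$\frac{x}{20496} + \frac{47535}{38784} = \frac{43659}{4 \cdot 20496} + \frac{47535}{38784} = \frac{43659}{4} \cdot \frac{1}{20496} + 47535 \cdot \frac{1}{38784} = \frac{2079}{3904} + \frac{15845}{12928} = \frac{1386503}{788608}$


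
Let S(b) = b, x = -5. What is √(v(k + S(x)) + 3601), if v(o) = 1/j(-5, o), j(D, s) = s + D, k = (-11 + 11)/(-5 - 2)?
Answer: 3*√40010/10 ≈ 60.008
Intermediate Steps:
k = 0 (k = 0/(-7) = 0*(-⅐) = 0)
j(D, s) = D + s
v(o) = 1/(-5 + o)
√(v(k + S(x)) + 3601) = √(1/(-5 + (0 - 5)) + 3601) = √(1/(-5 - 5) + 3601) = √(1/(-10) + 3601) = √(-⅒ + 3601) = √(36009/10) = 3*√40010/10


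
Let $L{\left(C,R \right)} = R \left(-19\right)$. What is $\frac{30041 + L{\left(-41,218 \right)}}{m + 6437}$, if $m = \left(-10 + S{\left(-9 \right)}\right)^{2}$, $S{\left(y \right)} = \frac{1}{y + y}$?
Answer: $\frac{8391276}{2118349} \approx 3.9612$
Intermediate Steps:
$S{\left(y \right)} = \frac{1}{2 y}$
$L{\left(C,R \right)} = - 19 R$
$m = \frac{32761}{324}$ ($m = \left(-10 + \frac{1}{2 \left(-9\right)}\right)^{2} = \left(-10 + \frac{1}{2} \left(- \frac{1}{9}\right)\right)^{2} = \left(-10 - \frac{1}{18}\right)^{2} = \left(- \frac{181}{18}\right)^{2} = \frac{32761}{324} \approx 101.11$)
$\frac{30041 + L{\left(-41,218 \right)}}{m + 6437} = \frac{30041 - 4142}{\frac{32761}{324} + 6437} = \frac{30041 - 4142}{\frac{2118349}{324}} = 25899 \cdot \frac{324}{2118349} = \frac{8391276}{2118349}$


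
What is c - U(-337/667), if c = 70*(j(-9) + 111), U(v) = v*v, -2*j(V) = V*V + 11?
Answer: 2024131381/444889 ≈ 4549.7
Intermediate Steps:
j(V) = -11/2 - V**2/2 (j(V) = -(V*V + 11)/2 = -(V**2 + 11)/2 = -(11 + V**2)/2 = -11/2 - V**2/2)
U(v) = v**2
c = 4550 (c = 70*((-11/2 - 1/2*(-9)**2) + 111) = 70*((-11/2 - 1/2*81) + 111) = 70*((-11/2 - 81/2) + 111) = 70*(-46 + 111) = 70*65 = 4550)
c - U(-337/667) = 4550 - (-337/667)**2 = 4550 - 1*113569/444889 = 4550 - 113569/444889 = 2024131381/444889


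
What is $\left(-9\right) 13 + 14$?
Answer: $-103$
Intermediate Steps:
$\left(-9\right) 13 + 14 = -117 + 14 = -103$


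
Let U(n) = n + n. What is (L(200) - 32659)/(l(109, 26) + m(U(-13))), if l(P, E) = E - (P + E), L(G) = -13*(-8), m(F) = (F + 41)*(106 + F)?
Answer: -32555/1091 ≈ -29.840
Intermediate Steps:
U(n) = 2*n
m(F) = (41 + F)*(106 + F)
L(G) = 104
l(P, E) = -P (l(P, E) = E - (E + P) = E + (-E - P) = -P)
(L(200) - 32659)/(l(109, 26) + m(U(-13))) = (104 - 32659)/(-1*109 + (4346 + (2*(-13))² + 147*(2*(-13)))) = -32555/(-109 + (4346 + (-26)² + 147*(-26))) = -32555/(-109 + (4346 + 676 - 3822)) = -32555/(-109 + 1200) = -32555/1091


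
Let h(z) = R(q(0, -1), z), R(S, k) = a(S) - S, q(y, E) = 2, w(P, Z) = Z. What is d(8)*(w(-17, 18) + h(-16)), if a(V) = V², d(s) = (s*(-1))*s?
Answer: -1280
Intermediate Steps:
d(s) = -s² (d(s) = (-s)*s = -s²)
R(S, k) = S² - S
h(z) = 2 (h(z) = 2*(-1 + 2) = 2*1 = 2)
d(8)*(w(-17, 18) + h(-16)) = (-1*8²)*(18 + 2) = -1*64*20 = -64*20 = -1280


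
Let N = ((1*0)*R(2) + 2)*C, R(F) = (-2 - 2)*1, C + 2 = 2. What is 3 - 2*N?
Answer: 3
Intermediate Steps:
C = 0 (C = -2 + 2 = 0)
R(F) = -4 (R(F) = -4*1 = -4)
N = 0 (N = ((1*0)*(-4) + 2)*0 = (0*(-4) + 2)*0 = (0 + 2)*0 = 2*0 = 0)
3 - 2*N = 3 - 2*0 = 3 + 0 = 3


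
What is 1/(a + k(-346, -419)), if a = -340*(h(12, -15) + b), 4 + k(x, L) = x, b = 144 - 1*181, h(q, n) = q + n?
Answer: 1/13250 ≈ 7.5472e-5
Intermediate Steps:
h(q, n) = n + q
b = -37 (b = 144 - 181 = -37)
k(x, L) = -4 + x
a = 13600 (a = -340*((-15 + 12) - 37) = -340*(-3 - 37) = -340*(-40) = 13600)
1/(a + k(-346, -419)) = 1/(13600 + (-4 - 346)) = 1/(13600 - 350) = 1/13250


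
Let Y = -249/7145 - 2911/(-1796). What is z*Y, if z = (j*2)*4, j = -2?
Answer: -81407564/3208105 ≈ -25.376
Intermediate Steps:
z = -16 (z = -2*2*4 = -4*4 = -16)
Y = 20351891/12832420 (Y = -249*1/7145 - 2911*(-1/1796) = -249/7145 + 2911/1796 = 20351891/12832420 ≈ 1.5860)
z*Y = -16*20351891/12832420 = -81407564/3208105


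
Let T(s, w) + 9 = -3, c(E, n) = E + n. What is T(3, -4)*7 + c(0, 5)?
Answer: -79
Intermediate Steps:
T(s, w) = -12 (T(s, w) = -9 - 3 = -12)
T(3, -4)*7 + c(0, 5) = -12*7 + (0 + 5) = -84 + 5 = -79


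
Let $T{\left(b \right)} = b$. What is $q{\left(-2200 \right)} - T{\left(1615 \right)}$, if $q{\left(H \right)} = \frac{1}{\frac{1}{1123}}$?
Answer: $-492$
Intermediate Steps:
$q{\left(H \right)} = 1123$ ($q{\left(H \right)} = \frac{1}{\frac{1}{1123}} = 1123$)
$q{\left(-2200 \right)} - T{\left(1615 \right)} = 1123 - 1615 = -492$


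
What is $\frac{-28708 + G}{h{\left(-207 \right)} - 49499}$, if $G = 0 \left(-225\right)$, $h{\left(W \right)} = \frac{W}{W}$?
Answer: $\frac{14354}{24749} \approx 0.57998$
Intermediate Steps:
$h{\left(W \right)} = 1$
$G = 0$
$\frac{-28708 + G}{h{\left(-207 \right)} - 49499} = \frac{-28708 + 0}{1 - 49499} = - \frac{28708}{-49498} = \left(-28708\right) \left(- \frac{1}{49498}\right) = \frac{14354}{24749}$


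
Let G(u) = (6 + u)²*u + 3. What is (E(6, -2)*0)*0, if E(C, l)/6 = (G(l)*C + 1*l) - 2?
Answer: 0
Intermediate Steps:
G(u) = 3 + u*(6 + u)² (G(u) = u*(6 + u)² + 3 = 3 + u*(6 + u)²)
E(C, l) = -12 + 6*l + 6*C*(3 + l*(6 + l)²) (E(C, l) = 6*(((3 + l*(6 + l)²)*C + 1*l) - 2) = 6*((C*(3 + l*(6 + l)²) + l) - 2) = 6*((l + C*(3 + l*(6 + l)²)) - 2) = 6*(-2 + l + C*(3 + l*(6 + l)²)) = -12 + 6*l + 6*C*(3 + l*(6 + l)²))
(E(6, -2)*0)*0 = ((-12 + 6*(-2) + 6*6*(3 - 2*(6 - 2)²))*0)*0 = ((-12 - 12 + 6*6*(3 - 2*4²))*0)*0 = ((-12 - 12 + 6*6*(3 - 2*16))*0)*0 = ((-12 - 12 + 6*6*(3 - 32))*0)*0 = ((-12 - 12 + 6*6*(-29))*0)*0 = ((-12 - 12 - 1044)*0)*0 = -1068*0*0 = 0*0 = 0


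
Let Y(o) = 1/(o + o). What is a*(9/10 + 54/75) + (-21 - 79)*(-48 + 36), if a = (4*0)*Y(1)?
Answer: 1200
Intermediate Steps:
Y(o) = 1/(2*o)
a = 0 (a = (4*0)*((½)/1) = 0*((½)*1) = 0*(½) = 0)
a*(9/10 + 54/75) + (-21 - 79)*(-48 + 36) = 0*(9/10 + 54/75) + (-21 - 79)*(-48 + 36) = 0*(9*(⅒) + 54*(1/75)) - 100*(-12) = 0*(9/10 + 18/25) + 1200 = 0*(81/50) + 1200 = 0 + 1200 = 1200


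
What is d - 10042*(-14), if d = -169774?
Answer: -29186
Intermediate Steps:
d - 10042*(-14) = -169774 - 10042*(-14) = -169774 + 140588 = -29186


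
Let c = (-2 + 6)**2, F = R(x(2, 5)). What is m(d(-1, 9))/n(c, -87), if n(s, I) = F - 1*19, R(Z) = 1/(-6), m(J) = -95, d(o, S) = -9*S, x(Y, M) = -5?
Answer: 114/23 ≈ 4.9565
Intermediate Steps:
R(Z) = -1/6
F = -1/6 ≈ -0.16667
c = 16 (c = 4**2 = 16)
n(s, I) = -115/6 (n(s, I) = -1/6 - 1*19 = -1/6 - 19 = -115/6)
m(d(-1, 9))/n(c, -87) = -95/(-115/6) = -95*(-6/115) = 114/23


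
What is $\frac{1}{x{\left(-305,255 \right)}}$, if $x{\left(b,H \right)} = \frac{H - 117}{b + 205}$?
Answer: $- \frac{50}{69} \approx -0.72464$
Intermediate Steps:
$x{\left(b,H \right)} = \frac{-117 + H}{205 + b}$
$\frac{1}{x{\left(-305,255 \right)}} = \frac{1}{\frac{1}{205 - 305} \left(-117 + 255\right)} = \frac{1}{\frac{1}{-100} \cdot 138} = \frac{1}{\left(- \frac{1}{100}\right) 138} = \frac{1}{- \frac{69}{50}} = - \frac{50}{69}$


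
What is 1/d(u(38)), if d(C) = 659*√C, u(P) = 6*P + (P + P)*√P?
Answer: √19/(25042*√(3 + √38)) ≈ 5.7498e-5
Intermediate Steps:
u(P) = 2*P^(3/2) + 6*P (u(P) = 6*P + (2*P)*√P = 6*P + 2*P^(3/2) = 2*P^(3/2) + 6*P)
1/d(u(38)) = 1/(659*√(2*38^(3/2) + 6*38)) = 1/(659*√(2*(38*√38) + 228)) = 1/(659*√(76*√38 + 228)) = 1/(659*√(228 + 76*√38))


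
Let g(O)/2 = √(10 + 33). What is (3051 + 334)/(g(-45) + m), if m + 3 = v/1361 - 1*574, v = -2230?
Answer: -3628125076095/619880176517 - 12540213170*√43/619880176517 ≈ -5.9856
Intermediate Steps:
m = -787527/1361 (m = -3 + (-2230/1361 - 1*574) = -3 + (-2230*1/1361 - 574) = -3 + (-2230/1361 - 574) = -3 - 783444/1361 = -787527/1361 ≈ -578.64)
g(O) = 2*√43 (g(O) = 2*√(10 + 33) = 2*√43)
(3051 + 334)/(g(-45) + m) = (3051 + 334)/(2*√43 - 787527/1361) = 3385/(-787527/1361 + 2*√43)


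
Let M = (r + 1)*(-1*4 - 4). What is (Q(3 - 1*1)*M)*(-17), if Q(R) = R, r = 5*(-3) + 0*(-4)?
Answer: -3808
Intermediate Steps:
r = -15 (r = -15 + 0 = -15)
M = 112 (M = (-15 + 1)*(-1*4 - 4) = -14*(-4 - 4) = -14*(-8) = 112)
(Q(3 - 1*1)*M)*(-17) = ((3 - 1*1)*112)*(-17) = ((3 - 1)*112)*(-17) = (2*112)*(-17) = 224*(-17) = -3808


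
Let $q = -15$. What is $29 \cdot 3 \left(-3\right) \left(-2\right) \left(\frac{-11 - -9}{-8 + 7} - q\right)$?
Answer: $8874$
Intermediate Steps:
$29 \cdot 3 \left(-3\right) \left(-2\right) \left(\frac{-11 - -9}{-8 + 7} - q\right) = 29 \cdot 3 \left(-3\right) \left(-2\right) \left(\frac{-11 - -9}{-8 + 7} - -15\right) = 29 \left(\left(-9\right) \left(-2\right)\right) \left(\frac{-11 + 9}{-1} + 15\right) = 29 \cdot 18 \left(\left(-2\right) \left(-1\right) + 15\right) = 522 \left(2 + 15\right) = 522 \cdot 17 = 8874$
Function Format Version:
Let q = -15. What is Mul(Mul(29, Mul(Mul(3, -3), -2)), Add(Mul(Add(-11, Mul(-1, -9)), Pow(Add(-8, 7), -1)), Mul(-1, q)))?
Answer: 8874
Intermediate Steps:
Mul(Mul(29, Mul(Mul(3, -3), -2)), Add(Mul(Add(-11, Mul(-1, -9)), Pow(Add(-8, 7), -1)), Mul(-1, q))) = Mul(Mul(29, Mul(Mul(3, -3), -2)), Add(Mul(Add(-11, Mul(-1, -9)), Pow(Add(-8, 7), -1)), Mul(-1, -15))) = Mul(Mul(29, Mul(-9, -2)), Add(Mul(Add(-11, 9), Pow(-1, -1)), 15)) = Mul(Mul(29, 18), Add(Mul(-2, -1), 15)) = Mul(522, Add(2, 15)) = Mul(522, 17) = 8874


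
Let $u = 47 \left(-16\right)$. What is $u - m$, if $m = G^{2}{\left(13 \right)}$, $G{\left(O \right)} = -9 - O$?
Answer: $-1236$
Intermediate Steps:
$m = 484$ ($m = \left(-9 - 13\right)^{2} = \left(-22\right)^{2} = 484$)
$u = -752$
$u - m = -752 - 484 = -1236$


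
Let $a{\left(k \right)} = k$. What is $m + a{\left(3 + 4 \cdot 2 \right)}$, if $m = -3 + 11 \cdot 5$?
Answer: $63$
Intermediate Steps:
$m = 52$ ($m = -3 + 55 = 52$)
$m + a{\left(3 + 4 \cdot 2 \right)} = 52 + \left(3 + 4 \cdot 2\right) = 52 + \left(3 + 8\right) = 52 + 11 = 63$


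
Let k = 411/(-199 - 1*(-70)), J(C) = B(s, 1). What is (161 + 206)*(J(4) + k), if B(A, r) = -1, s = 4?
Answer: -66060/43 ≈ -1536.3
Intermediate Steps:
J(C) = -1
k = -137/43 (k = 411/(-199 + 70) = 411/(-129) = 411*(-1/129) = -137/43 ≈ -3.1860)
(161 + 206)*(J(4) + k) = (161 + 206)*(-1 - 137/43) = 367*(-180/43) = -66060/43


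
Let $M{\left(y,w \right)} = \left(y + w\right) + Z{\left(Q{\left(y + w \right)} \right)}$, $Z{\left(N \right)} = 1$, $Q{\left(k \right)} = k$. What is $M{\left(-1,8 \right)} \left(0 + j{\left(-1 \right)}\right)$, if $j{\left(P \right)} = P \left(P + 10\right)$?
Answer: $-72$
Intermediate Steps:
$j{\left(P \right)} = P \left(10 + P\right)$
$M{\left(y,w \right)} = 1 + w + y$ ($M{\left(y,w \right)} = \left(y + w\right) + 1 = \left(w + y\right) + 1 = 1 + w + y$)
$M{\left(-1,8 \right)} \left(0 + j{\left(-1 \right)}\right) = \left(1 + 8 - 1\right) \left(0 - \left(10 - 1\right)\right) = 8 \left(0 - 9\right) = 8 \left(-9\right) = -72$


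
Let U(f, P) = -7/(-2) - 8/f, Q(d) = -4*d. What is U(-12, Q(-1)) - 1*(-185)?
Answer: 1135/6 ≈ 189.17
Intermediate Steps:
U(f, P) = 7/2 - 8/f (U(f, P) = -7*(-1/2) - 8/f = 7/2 - 8/f)
U(-12, Q(-1)) - 1*(-185) = (7/2 - 8/(-12)) - 1*(-185) = (7/2 - 8*(-1/12)) + 185 = (7/2 + 2/3) + 185 = 25/6 + 185 = 1135/6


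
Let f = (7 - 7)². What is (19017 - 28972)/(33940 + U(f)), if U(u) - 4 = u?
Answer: -9955/33944 ≈ -0.29328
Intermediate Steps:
f = 0 (f = 0² = 0)
U(u) = 4 + u
(19017 - 28972)/(33940 + U(f)) = (19017 - 28972)/(33940 + (4 + 0)) = -9955/(33940 + 4) = -9955/33944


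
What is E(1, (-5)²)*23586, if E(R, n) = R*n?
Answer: 589650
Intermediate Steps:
E(1, (-5)²)*23586 = (1*(-5)²)*23586 = (1*25)*23586 = 25*23586 = 589650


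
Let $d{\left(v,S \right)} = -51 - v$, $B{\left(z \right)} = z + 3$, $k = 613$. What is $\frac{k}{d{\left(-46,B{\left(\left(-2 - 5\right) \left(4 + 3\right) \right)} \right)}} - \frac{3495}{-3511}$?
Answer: $- \frac{2134768}{17555} \approx -121.6$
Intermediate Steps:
$B{\left(z \right)} = 3 + z$
$\frac{k}{d{\left(-46,B{\left(\left(-2 - 5\right) \left(4 + 3\right) \right)} \right)}} - \frac{3495}{-3511} = \frac{613}{-51 - -46} - \frac{3495}{-3511} = \frac{613}{-51 + 46} - - \frac{3495}{3511} = \frac{613}{-5} + \frac{3495}{3511} = 613 \left(- \frac{1}{5}\right) + \frac{3495}{3511} = - \frac{613}{5} + \frac{3495}{3511} = - \frac{2134768}{17555}$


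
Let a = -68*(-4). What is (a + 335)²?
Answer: 368449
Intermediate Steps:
a = 272
(a + 335)² = (272 + 335)² = 607² = 368449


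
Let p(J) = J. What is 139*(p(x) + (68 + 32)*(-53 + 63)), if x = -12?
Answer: 137332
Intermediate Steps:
139*(p(x) + (68 + 32)*(-53 + 63)) = 139*(-12 + (68 + 32)*(-53 + 63)) = 139*(-12 + 100*10) = 139*(-12 + 1000) = 139*988 = 137332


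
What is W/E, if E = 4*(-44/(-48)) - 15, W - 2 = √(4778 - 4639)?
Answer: -3/17 - 3*√139/34 ≈ -1.2167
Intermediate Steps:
W = 2 + √139 (W = 2 + √(4778 - 4639) = 2 + √139 ≈ 13.790)
E = -34/3 (E = 4*(-44*(-1/48)) - 15 = 4*(11/12) - 15 = 11/3 - 15 = -34/3 ≈ -11.333)
W/E = (2 + √139)/(-34/3) = (2 + √139)*(-3/34) = -3/17 - 3*√139/34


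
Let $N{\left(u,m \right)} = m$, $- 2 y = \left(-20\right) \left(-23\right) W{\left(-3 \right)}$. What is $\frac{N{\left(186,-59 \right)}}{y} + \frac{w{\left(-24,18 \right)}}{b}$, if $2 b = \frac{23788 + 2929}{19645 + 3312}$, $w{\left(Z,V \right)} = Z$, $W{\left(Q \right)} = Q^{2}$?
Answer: $- \frac{2279431217}{55304190} \approx -41.216$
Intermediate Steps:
$y = -2070$ ($y = - \frac{\left(-20\right) \left(-23\right) \left(-3\right)^{2}}{2} = - \frac{460 \cdot 9}{2} = \left(- \frac{1}{2}\right) 4140 = -2070$)
$b = \frac{26717}{45914}$ ($b = \frac{\left(23788 + 2929\right) \frac{1}{19645 + 3312}}{2} = \frac{26717 \cdot \frac{1}{22957}}{2} = \frac{1}{2} \cdot \frac{26717}{22957} = \frac{26717}{45914} \approx 0.58189$)
$\frac{N{\left(186,-59 \right)}}{y} + \frac{w{\left(-24,18 \right)}}{b} = - \frac{59}{-2070} - \frac{24}{\frac{26717}{45914}} = \left(-59\right) \left(- \frac{1}{2070}\right) - \frac{1101936}{26717} = \frac{59}{2070} - \frac{1101936}{26717} = - \frac{2279431217}{55304190}$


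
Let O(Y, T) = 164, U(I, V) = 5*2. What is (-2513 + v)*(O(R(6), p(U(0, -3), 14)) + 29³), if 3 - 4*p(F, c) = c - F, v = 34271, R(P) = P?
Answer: 779754174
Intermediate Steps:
U(I, V) = 10
p(F, c) = ¾ - c/4 + F/4 (p(F, c) = ¾ - (c - F)/4 = ¾ + (-c/4 + F/4) = ¾ - c/4 + F/4)
(-2513 + v)*(O(R(6), p(U(0, -3), 14)) + 29³) = (-2513 + 34271)*(164 + 29³) = 31758*(164 + 24389) = 31758*24553 = 779754174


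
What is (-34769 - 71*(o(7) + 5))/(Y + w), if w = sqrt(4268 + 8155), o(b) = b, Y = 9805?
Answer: -349263905/96125602 + 35621*sqrt(12423)/96125602 ≈ -3.5921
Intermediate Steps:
w = sqrt(12423) ≈ 111.46
(-34769 - 71*(o(7) + 5))/(Y + w) = (-34769 - 71*(7 + 5))/(9805 + sqrt(12423)) = (-34769 - 71*12)/(9805 + sqrt(12423)) = (-34769 - 852)/(9805 + sqrt(12423)) = -35621/(9805 + sqrt(12423))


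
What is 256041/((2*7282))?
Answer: 256041/14564 ≈ 17.580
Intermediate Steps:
256041/((2*7282)) = 256041/14564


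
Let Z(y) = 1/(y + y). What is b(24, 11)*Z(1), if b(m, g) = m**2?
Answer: 288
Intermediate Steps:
Z(y) = 1/(2*y)
b(24, 11)*Z(1) = 24**2*((1/2)/1) = 576*((1/2)*1) = 576*(1/2) = 288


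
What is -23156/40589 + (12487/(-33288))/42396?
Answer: -32680061314331/57282364690272 ≈ -0.57051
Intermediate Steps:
-23156/40589 + (12487/(-33288))/42396 = -23156*1/40589 + (12487*(-1/33288))*(1/42396) = -23156/40589 - 12487/33288*1/42396 = -23156/40589 - 12487/1411278048 = -32680061314331/57282364690272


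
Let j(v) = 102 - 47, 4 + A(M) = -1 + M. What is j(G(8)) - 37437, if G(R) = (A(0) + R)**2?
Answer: -37382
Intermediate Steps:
A(M) = -5 + M (A(M) = -4 + (-1 + M) = -5 + M)
G(R) = (-5 + R)**2 (G(R) = ((-5 + 0) + R)**2 = (-5 + R)**2)
j(v) = 55
j(G(8)) - 37437 = 55 - 37437 = -37382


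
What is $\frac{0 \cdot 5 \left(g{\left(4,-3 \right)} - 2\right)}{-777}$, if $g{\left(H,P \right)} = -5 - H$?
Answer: $0$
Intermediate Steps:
$\frac{0 \cdot 5 \left(g{\left(4,-3 \right)} - 2\right)}{-777} = \frac{0 \cdot 5 \left(\left(-5 - 4\right) - 2\right)}{-777} = 0 \left(\left(-5 - 4\right) - 2\right) \left(- \frac{1}{777}\right) = 0 \left(-9 - 2\right) \left(- \frac{1}{777}\right) = 0 \left(-11\right) \left(- \frac{1}{777}\right) = 0 \left(- \frac{1}{777}\right) = 0$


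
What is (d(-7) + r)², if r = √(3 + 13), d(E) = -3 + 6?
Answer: 49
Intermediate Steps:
d(E) = 3
r = 4 (r = √16 = 4)
(d(-7) + r)² = (3 + 4)² = 7² = 49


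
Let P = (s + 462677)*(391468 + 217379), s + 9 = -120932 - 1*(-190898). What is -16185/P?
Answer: -5395/108097537666 ≈ -4.9909e-8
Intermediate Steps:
s = 69957 (s = -9 + (-120932 - 1*(-190898)) = -9 + (-120932 + 190898) = -9 + 69966 = 69957)
P = 324292612998 (P = (69957 + 462677)*(391468 + 217379) = 532634*608847 = 324292612998)
-16185/P = -16185/324292612998 = -16185*1/324292612998 = -5395/108097537666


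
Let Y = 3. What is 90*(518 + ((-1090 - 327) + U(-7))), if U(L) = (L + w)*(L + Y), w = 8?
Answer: -81270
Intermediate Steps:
U(L) = (3 + L)*(8 + L) (U(L) = (L + 8)*(L + 3) = (8 + L)*(3 + L) = (3 + L)*(8 + L))
90*(518 + ((-1090 - 327) + U(-7))) = 90*(518 + ((-1090 - 327) + (24 + (-7)**2 + 11*(-7)))) = 90*(518 + (-1417 + (24 + 49 - 77))) = 90*(518 + (-1417 - 4)) = 90*(518 - 1421) = 90*(-903) = -81270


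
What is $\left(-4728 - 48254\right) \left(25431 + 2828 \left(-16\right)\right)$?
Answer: $1049944294$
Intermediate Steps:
$\left(-4728 - 48254\right) \left(25431 + 2828 \left(-16\right)\right) = - 52982 \left(25431 - 45248\right) = \left(-52982\right) \left(-19817\right) = 1049944294$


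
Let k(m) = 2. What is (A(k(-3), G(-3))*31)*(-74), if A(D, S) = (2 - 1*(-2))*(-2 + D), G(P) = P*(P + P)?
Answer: 0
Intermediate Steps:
G(P) = 2*P² (G(P) = P*(2*P) = 2*P²)
A(D, S) = -8 + 4*D (A(D, S) = (2 + 2)*(-2 + D) = 4*(-2 + D) = -8 + 4*D)
(A(k(-3), G(-3))*31)*(-74) = ((-8 + 4*2)*31)*(-74) = ((-8 + 8)*31)*(-74) = (0*31)*(-74) = 0*(-74) = 0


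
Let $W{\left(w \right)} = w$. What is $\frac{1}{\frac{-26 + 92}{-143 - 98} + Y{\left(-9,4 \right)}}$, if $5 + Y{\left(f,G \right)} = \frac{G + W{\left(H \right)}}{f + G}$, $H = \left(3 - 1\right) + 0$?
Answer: $- \frac{1205}{7801} \approx -0.15447$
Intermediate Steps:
$H = 2$ ($H = 2 + 0 = 2$)
$Y{\left(f,G \right)} = -5 + \frac{2 + G}{G + f}$ ($Y{\left(f,G \right)} = -5 + \frac{G + 2}{f + G} = -5 + \frac{2 + G}{G + f}$)
$\frac{1}{\frac{-26 + 92}{-143 - 98} + Y{\left(-9,4 \right)}} = \frac{1}{\frac{-26 + 92}{-143 - 98} + \frac{2 - -45 - 16}{4 - 9}} = \frac{1}{\frac{66}{-241} + \frac{2 + 45 - 16}{-5}} = \frac{1}{66 \left(- \frac{1}{241}\right) - \frac{31}{5}} = \frac{1}{- \frac{66}{241} - \frac{31}{5}} = \frac{1}{- \frac{7801}{1205}} = - \frac{1205}{7801}$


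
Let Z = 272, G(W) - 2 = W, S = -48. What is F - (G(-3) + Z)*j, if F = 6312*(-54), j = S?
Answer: -327840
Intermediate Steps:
G(W) = 2 + W
j = -48
F = -340848
F - (G(-3) + Z)*j = -340848 - ((2 - 3) + 272)*(-48) = -340848 - (-1 + 272)*(-48) = -340848 - 271*(-48) = -340848 - 1*(-13008) = -340848 + 13008 = -327840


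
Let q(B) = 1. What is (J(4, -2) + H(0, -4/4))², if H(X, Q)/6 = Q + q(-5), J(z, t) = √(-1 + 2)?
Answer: 1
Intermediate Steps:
J(z, t) = 1 (J(z, t) = √1 = 1)
H(X, Q) = 6 + 6*Q (H(X, Q) = 6*(Q + 1) = 6*(1 + Q) = 6 + 6*Q)
(J(4, -2) + H(0, -4/4))² = (1 + (6 + 6*(-4/4)))² = (1 + (6 + 6*(-4*¼)))² = (1 + (6 + 6*(-1)))² = (1 + (6 - 6))² = (1 + 0)² = 1² = 1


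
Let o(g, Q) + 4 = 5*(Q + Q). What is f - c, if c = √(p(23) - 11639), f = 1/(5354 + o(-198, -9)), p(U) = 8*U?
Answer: 1/5260 - I*√11455 ≈ 0.00019011 - 107.03*I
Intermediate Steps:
o(g, Q) = -4 + 10*Q (o(g, Q) = -4 + 5*(Q + Q) = -4 + 5*(2*Q) = -4 + 10*Q)
f = 1/5260 (f = 1/(5354 + (-4 + 10*(-9))) = 1/(5354 + (-4 - 90)) = 1/(5354 - 94) = 1/5260 ≈ 0.00019011)
c = I*√11455 (c = √(8*23 - 11639) = √(184 - 11639) = √(-11455) = I*√11455 ≈ 107.03*I)
f - c = 1/5260 - I*√11455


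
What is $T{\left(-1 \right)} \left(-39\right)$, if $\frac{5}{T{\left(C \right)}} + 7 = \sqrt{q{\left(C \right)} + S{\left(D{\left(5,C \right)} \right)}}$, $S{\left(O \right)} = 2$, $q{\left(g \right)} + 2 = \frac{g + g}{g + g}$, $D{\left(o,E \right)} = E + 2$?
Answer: $\frac{65}{2} \approx 32.5$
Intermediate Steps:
$D{\left(o,E \right)} = 2 + E$
$q{\left(g \right)} = -1$ ($q{\left(g \right)} = -2 + \frac{g + g}{g + g} = -2 + \frac{2 g}{2 g} = -2 + 2 g \frac{1}{2 g} = -2 + 1 = -1$)
$T{\left(C \right)} = - \frac{5}{6}$ ($T{\left(C \right)} = \frac{5}{-7 + \sqrt{-1 + 2}} = \frac{5}{-7 + \sqrt{1}} = \frac{5}{-7 + 1} = \frac{5}{-6} = 5 \left(- \frac{1}{6}\right) = - \frac{5}{6}$)
$T{\left(-1 \right)} \left(-39\right) = \left(- \frac{5}{6}\right) \left(-39\right) = \frac{65}{2}$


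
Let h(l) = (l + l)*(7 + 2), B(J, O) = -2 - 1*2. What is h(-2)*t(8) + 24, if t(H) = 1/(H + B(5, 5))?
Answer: 15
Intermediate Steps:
B(J, O) = -4 (B(J, O) = -2 - 2 = -4)
t(H) = 1/(-4 + H) (t(H) = 1/(H - 4) = 1/(-4 + H))
h(l) = 18*l (h(l) = (2*l)*9 = 18*l)
h(-2)*t(8) + 24 = (18*(-2))/(-4 + 8) + 24 = -36/4 + 24 = -36*¼ + 24 = -9 + 24 = 15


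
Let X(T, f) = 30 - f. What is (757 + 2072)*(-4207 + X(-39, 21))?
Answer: -11876142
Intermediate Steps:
(757 + 2072)*(-4207 + X(-39, 21)) = (757 + 2072)*(-4207 + (30 - 1*21)) = 2829*(-4207 + (30 - 21)) = 2829*(-4207 + 9) = 2829*(-4198) = -11876142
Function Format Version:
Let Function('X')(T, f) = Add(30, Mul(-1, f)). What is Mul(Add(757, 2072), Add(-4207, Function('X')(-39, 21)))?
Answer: -11876142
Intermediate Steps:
Mul(Add(757, 2072), Add(-4207, Function('X')(-39, 21))) = Mul(Add(757, 2072), Add(-4207, Add(30, Mul(-1, 21)))) = Mul(2829, Add(-4207, Add(30, -21))) = Mul(2829, Add(-4207, 9)) = Mul(2829, -4198) = -11876142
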